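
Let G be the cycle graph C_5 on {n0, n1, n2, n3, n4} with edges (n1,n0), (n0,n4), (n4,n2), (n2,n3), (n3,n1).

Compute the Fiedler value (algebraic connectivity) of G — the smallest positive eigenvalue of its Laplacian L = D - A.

The cycle graph C_n has Laplacian eigenvalues λ_k = 2 − 2cos(2πk/n), k = 0, 1, …, n−1. Here n = 5:
k=0: 2 − 2cos(0) = 0.0; k=1: 2 − 2cos(2π/5) = 1.382; k=2: 2 − 2cos(4π/5) = 3.618; k=3: 2 − 2cos(6π/5) = 3.618; k=4: 2 − 2cos(8π/5) = 1.382.
Laplacian eigenvalues: [0.0, 1.382, 1.382, 3.618, 3.618]. Algebraic connectivity (smallest non-zero eigenvalue) = 1.382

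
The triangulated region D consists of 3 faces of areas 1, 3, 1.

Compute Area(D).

1 + 3 + 1 = 5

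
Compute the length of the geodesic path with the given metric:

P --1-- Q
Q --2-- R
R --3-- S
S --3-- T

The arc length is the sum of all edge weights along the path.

Arc length = 1 + 2 + 3 + 3 = 9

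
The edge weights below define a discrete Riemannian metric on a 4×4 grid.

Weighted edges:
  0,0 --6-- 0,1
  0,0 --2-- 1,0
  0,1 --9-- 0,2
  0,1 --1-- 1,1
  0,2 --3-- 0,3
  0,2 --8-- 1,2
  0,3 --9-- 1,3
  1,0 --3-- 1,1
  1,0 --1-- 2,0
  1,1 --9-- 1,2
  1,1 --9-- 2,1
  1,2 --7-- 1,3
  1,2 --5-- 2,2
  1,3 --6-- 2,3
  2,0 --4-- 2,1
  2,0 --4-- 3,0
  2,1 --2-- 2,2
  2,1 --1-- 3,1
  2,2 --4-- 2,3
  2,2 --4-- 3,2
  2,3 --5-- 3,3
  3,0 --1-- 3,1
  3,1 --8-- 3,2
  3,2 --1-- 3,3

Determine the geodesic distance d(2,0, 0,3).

Shortest path: 2,0 → 1,0 → 1,1 → 0,1 → 0,2 → 0,3, total weight = 17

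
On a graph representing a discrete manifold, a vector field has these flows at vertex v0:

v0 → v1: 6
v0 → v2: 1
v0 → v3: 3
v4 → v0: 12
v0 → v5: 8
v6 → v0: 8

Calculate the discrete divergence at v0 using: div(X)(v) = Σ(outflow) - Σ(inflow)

Divergence = sum of outgoing flows = 6 + 1 + 3 + (-12) + 8 + (-8) = -2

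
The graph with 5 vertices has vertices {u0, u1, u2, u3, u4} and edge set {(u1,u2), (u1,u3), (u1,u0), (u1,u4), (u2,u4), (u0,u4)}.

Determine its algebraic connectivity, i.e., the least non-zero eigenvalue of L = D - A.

Degrees: deg(u0) = 2, deg(u1) = 4, deg(u2) = 2, deg(u3) = 1, deg(u4) = 3.
L = D − A with rows/columns ordered (u0, u1, u2, u3, u4):
  [ 2, -1,  0,  0, -1]
  [-1,  4, -1, -1, -1]
  [ 0, -1,  2,  0, -1]
  [ 0, -1,  0,  1,  0]
  [-1, -1, -1,  0,  3]
Characteristic polynomial: det(λI − L) = λ(λ − 1)(λ − 2)(λ − 4)(λ − 5).
Roots: λ = 0; (λ − 1) = 0 ⇒ λ = 1; (λ − 2) = 0 ⇒ λ = 2; (λ − 4) = 0 ⇒ λ = 4; (λ − 5) = 0 ⇒ λ = 5.
(Check: the roots sum (with multiplicity) to 12, matching trace L = Σdeg = 2·6 = 12.)
Laplacian eigenvalues: [0.0, 1.0, 2.0, 4.0, 5.0]. Algebraic connectivity (smallest non-zero eigenvalue) = 1.0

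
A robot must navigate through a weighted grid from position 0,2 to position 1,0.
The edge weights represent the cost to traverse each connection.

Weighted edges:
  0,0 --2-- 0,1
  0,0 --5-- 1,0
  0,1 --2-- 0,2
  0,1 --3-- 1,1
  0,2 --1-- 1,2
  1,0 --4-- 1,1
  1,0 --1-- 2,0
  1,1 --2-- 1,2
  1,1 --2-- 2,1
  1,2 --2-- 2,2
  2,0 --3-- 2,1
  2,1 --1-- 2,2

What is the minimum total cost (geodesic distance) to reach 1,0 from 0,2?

Shortest path: 0,2 → 1,2 → 1,1 → 1,0, total weight = 7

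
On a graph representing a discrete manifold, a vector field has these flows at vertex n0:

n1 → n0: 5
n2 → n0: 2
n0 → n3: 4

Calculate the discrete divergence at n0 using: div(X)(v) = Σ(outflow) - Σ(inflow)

Divergence = sum of outgoing flows = (-5) + (-2) + 4 = -3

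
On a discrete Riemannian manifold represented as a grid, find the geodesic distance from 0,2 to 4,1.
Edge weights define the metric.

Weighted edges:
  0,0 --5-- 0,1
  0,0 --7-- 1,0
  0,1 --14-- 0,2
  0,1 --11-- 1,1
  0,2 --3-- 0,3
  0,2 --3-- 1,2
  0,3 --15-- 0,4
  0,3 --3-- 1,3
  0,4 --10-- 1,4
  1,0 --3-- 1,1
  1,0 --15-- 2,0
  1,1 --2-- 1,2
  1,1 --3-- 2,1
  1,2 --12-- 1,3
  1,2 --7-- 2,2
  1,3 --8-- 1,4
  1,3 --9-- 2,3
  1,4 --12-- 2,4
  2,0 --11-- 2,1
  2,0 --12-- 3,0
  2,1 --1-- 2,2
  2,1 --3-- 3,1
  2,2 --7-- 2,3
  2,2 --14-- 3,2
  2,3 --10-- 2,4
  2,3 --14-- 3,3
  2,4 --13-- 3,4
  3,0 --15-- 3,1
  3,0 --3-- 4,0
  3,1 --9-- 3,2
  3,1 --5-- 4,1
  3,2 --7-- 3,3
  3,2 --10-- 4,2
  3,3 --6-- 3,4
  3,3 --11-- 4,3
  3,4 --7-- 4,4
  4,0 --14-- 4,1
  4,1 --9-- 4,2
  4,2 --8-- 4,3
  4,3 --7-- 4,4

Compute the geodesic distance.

Shortest path: 0,2 → 1,2 → 1,1 → 2,1 → 3,1 → 4,1, total weight = 16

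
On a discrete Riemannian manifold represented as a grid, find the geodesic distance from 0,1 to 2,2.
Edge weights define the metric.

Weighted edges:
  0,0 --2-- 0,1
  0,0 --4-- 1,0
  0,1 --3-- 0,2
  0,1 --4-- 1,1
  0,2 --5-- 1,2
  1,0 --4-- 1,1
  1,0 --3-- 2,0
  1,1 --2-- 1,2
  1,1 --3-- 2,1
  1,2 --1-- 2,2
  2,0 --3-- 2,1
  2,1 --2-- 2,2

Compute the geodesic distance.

Shortest path: 0,1 → 1,1 → 1,2 → 2,2, total weight = 7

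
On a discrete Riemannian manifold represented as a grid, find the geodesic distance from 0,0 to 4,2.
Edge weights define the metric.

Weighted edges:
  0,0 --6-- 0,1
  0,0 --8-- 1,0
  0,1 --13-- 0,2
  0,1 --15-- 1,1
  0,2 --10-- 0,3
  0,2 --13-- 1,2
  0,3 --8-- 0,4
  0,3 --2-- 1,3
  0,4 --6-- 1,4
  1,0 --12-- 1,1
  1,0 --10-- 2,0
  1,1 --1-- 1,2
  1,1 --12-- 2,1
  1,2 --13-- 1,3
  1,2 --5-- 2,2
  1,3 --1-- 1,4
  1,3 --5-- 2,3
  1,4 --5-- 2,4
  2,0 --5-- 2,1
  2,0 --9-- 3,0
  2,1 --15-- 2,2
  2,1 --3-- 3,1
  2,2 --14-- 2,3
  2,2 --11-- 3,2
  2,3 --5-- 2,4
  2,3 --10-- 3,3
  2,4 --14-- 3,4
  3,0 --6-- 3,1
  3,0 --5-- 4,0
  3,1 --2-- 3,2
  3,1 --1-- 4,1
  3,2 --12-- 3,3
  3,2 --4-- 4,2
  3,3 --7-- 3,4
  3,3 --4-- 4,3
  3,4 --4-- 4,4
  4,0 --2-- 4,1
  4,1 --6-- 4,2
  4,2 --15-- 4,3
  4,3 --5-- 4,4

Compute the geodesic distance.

Shortest path: 0,0 → 1,0 → 2,0 → 2,1 → 3,1 → 3,2 → 4,2, total weight = 32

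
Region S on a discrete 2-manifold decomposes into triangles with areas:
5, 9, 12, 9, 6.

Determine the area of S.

5 + 9 + 12 + 9 + 6 = 41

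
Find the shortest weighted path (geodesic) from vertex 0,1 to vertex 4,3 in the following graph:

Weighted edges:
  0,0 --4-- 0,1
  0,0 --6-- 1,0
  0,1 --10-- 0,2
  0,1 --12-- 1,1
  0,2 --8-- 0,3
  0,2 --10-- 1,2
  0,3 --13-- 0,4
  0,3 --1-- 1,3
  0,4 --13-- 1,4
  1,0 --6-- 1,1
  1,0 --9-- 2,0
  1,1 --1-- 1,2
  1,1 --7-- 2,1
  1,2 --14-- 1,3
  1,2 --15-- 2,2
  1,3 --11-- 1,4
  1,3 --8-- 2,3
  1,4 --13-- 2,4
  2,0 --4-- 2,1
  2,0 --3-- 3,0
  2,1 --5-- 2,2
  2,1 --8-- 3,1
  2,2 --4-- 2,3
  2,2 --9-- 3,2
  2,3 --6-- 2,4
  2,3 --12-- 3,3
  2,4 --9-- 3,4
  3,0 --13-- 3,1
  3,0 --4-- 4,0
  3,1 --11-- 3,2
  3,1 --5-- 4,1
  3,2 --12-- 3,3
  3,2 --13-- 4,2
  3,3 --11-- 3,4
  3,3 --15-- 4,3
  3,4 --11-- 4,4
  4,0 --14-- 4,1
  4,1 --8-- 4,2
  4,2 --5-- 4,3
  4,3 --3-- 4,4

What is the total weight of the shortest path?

Shortest path: 0,1 → 1,1 → 2,1 → 3,1 → 4,1 → 4,2 → 4,3, total weight = 45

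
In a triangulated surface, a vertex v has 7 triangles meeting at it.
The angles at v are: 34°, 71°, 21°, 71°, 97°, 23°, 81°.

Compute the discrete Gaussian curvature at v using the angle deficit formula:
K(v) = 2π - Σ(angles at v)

Sum of angles = 398°. K = 360° - 398° = -38° = -19π/90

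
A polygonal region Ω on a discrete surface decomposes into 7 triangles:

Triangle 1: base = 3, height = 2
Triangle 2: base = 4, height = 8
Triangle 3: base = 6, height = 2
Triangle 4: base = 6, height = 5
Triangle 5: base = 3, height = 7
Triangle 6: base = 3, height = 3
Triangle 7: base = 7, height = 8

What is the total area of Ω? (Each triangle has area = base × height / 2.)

(1/2)×3×2 + (1/2)×4×8 + (1/2)×6×2 + (1/2)×6×5 + (1/2)×3×7 + (1/2)×3×3 + (1/2)×7×8 = 83.0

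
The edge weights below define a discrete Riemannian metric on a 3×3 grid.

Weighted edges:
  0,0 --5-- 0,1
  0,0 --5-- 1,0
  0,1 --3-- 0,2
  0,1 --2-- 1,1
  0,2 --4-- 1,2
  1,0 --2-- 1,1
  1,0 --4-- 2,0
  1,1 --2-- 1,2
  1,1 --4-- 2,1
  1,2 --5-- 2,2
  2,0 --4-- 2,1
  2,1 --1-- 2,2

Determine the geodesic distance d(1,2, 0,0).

Shortest path: 1,2 → 1,1 → 0,1 → 0,0, total weight = 9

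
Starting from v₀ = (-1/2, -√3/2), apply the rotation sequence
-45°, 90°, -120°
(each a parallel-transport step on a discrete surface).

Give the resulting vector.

Total rotation: (-45°) + 90° + (-120°) = -75°. Final vector: (-0.9659, 0.2588)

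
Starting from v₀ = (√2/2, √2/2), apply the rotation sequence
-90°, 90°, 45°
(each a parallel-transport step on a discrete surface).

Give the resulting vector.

Total rotation: (-90°) + 90° + 45° = 45°. Final vector: (0, 1)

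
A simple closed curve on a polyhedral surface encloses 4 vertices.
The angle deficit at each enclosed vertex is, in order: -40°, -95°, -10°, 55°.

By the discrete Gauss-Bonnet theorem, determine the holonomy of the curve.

Holonomy = total enclosed curvature = (-40°) + (-95°) + (-10°) + 55° = -90°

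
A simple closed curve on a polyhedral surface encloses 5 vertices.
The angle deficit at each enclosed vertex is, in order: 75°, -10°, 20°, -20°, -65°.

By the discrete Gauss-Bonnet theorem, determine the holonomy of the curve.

Holonomy = total enclosed curvature = 75° + (-10°) + 20° + (-20°) + (-65°) = 0°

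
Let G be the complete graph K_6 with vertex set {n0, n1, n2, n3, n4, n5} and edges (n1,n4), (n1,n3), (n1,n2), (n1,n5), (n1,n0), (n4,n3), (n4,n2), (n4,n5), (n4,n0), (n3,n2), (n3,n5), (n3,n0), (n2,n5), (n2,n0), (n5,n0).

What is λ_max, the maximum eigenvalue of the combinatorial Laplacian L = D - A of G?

For the complete graph K_n, L = nI − J (J = all-ones matrix). J has eigenvalues n (once, eigenvector 𝟙) and 0 (multiplicity n−1), so L has eigenvalues 0 (once) and n (multiplicity n−1). Here n = 6: eigenvalue 0 once and 6 with multiplicity 5.
Laplacian eigenvalues: [0.0, 6.0, 6.0, 6.0, 6.0, 6.0]. Largest eigenvalue (spectral radius) = 6.0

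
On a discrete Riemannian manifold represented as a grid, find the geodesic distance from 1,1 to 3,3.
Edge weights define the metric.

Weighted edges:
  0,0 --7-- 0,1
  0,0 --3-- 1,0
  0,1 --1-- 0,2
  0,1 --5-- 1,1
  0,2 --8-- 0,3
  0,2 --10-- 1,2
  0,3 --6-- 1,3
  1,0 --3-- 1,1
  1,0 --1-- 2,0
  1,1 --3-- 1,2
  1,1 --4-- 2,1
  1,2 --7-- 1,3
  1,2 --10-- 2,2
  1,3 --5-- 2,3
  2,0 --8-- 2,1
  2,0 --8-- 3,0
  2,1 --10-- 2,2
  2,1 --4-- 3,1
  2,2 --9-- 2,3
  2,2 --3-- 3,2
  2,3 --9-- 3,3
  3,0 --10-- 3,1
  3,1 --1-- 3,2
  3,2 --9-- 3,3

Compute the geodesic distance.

Shortest path: 1,1 → 2,1 → 3,1 → 3,2 → 3,3, total weight = 18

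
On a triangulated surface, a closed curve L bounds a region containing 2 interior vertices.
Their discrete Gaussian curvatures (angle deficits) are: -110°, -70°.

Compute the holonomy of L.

Holonomy = total enclosed curvature = (-110°) + (-70°) = -180°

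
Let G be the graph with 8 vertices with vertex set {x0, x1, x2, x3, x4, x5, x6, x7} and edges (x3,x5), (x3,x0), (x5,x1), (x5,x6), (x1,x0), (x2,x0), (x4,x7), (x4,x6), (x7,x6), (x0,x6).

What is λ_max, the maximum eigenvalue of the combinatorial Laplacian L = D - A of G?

Degrees: deg(x0) = 4, deg(x1) = 2, deg(x2) = 1, deg(x3) = 2, deg(x4) = 2, deg(x5) = 3, deg(x6) = 4, deg(x7) = 2.
L = D − A with rows/columns ordered (x0, x1, x2, x3, x4, x5, x6, x7):
  [ 4, -1, -1, -1,  0,  0, -1,  0]
  [-1,  2,  0,  0,  0, -1,  0,  0]
  [-1,  0,  1,  0,  0,  0,  0,  0]
  [-1,  0,  0,  2,  0, -1,  0,  0]
  [ 0,  0,  0,  0,  2,  0, -1, -1]
  [ 0, -1,  0, -1,  0,  3, -1,  0]
  [-1,  0,  0,  0, -1, -1,  4, -1]
  [ 0,  0,  0,  0, -1,  0, -1,  2]
Characteristic polynomial: det(λI − L) = λ(λ² − 4λ + 2)(λ − 1)(λ − 2)(λ − 3)(λ − 4)(λ − 6).
Roots: λ = 0; (λ² − 4λ + 2) = 0 ⇒ λ = 2 ± √2 ≈ 0.5858, 3.4142; (λ − 1) = 0 ⇒ λ = 1; (λ − 2) = 0 ⇒ λ = 2; (λ − 3) = 0 ⇒ λ = 3; (λ − 4) = 0 ⇒ λ = 4; (λ − 6) = 0 ⇒ λ = 6.
(Check: the roots sum (with multiplicity) to 20, matching trace L = Σdeg = 2·10 = 20.)
Laplacian eigenvalues: [0.0, 0.5858, 1.0, 2.0, 3.0, 3.4142, 4.0, 6.0]. Largest eigenvalue (spectral radius) = 6.0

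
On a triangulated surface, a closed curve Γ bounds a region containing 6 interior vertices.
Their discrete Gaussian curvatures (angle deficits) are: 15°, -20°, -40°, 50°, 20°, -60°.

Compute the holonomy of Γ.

Holonomy = total enclosed curvature = 15° + (-20°) + (-40°) + 50° + 20° + (-60°) = -35°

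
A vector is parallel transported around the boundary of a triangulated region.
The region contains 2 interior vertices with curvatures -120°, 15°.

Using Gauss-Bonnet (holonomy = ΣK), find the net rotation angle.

Holonomy = total enclosed curvature = (-120°) + 15° = -105°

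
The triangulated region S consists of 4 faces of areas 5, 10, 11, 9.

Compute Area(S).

5 + 10 + 11 + 9 = 35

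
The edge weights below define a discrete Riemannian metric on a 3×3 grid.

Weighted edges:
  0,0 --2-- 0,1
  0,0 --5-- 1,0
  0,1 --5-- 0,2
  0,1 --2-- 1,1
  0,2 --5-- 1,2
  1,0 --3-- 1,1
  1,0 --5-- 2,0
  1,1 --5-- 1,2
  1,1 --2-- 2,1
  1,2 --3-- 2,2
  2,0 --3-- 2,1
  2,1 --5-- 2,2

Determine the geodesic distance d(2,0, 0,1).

Shortest path: 2,0 → 2,1 → 1,1 → 0,1, total weight = 7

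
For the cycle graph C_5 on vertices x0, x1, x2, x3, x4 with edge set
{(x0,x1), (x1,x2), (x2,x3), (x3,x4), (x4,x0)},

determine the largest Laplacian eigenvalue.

The cycle graph C_n has Laplacian eigenvalues λ_k = 2 − 2cos(2πk/n), k = 0, 1, …, n−1. Here n = 5:
k=0: 2 − 2cos(0) = 0.0; k=1: 2 − 2cos(2π/5) = 1.382; k=2: 2 − 2cos(4π/5) = 3.618; k=3: 2 − 2cos(6π/5) = 3.618; k=4: 2 − 2cos(8π/5) = 1.382.
Laplacian eigenvalues: [0.0, 1.382, 1.382, 3.618, 3.618]. Largest eigenvalue (spectral radius) = 3.618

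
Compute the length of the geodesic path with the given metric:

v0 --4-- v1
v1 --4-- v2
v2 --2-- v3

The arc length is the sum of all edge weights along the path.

Arc length = 4 + 4 + 2 = 10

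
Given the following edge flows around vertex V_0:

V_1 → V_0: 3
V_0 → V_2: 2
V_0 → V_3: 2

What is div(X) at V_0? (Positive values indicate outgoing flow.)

Divergence = sum of outgoing flows = (-3) + 2 + 2 = 1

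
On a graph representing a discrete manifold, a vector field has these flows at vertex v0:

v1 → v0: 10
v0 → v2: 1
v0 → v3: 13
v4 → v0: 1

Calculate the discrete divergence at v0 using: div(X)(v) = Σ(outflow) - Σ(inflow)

Divergence = sum of outgoing flows = (-10) + 1 + 13 + (-1) = 3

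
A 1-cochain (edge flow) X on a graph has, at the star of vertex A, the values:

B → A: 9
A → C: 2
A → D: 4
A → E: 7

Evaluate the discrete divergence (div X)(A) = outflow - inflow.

Divergence = sum of outgoing flows = (-9) + 2 + 4 + 7 = 4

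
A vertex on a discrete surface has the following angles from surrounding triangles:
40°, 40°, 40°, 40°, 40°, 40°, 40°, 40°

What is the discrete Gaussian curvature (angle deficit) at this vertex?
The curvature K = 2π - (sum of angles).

Sum of angles = 320°. K = 360° - 320° = 40°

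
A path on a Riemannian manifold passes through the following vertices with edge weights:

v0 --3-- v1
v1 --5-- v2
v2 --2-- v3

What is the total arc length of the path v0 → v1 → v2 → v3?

Arc length = 3 + 5 + 2 = 10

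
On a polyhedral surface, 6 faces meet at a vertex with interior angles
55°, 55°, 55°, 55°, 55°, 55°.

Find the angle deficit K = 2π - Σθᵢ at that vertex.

Sum of angles = 330°. K = 360° - 330° = 30° = π/6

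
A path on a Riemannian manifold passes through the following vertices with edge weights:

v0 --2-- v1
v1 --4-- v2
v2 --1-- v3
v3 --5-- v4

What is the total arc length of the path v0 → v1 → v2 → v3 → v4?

Arc length = 2 + 4 + 1 + 5 = 12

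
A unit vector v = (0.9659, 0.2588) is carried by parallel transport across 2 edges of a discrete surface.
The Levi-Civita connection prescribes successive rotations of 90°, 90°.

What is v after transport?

Total rotation: 90° + 90° = 180°. Final vector: (-0.9659, -0.2588)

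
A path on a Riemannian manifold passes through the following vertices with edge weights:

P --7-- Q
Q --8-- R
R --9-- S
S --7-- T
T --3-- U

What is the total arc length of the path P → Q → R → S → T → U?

Arc length = 7 + 8 + 9 + 7 + 3 = 34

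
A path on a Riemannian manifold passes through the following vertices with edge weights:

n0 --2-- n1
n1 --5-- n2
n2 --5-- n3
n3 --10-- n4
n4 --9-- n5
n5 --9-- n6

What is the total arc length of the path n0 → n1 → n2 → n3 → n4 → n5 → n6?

Arc length = 2 + 5 + 5 + 10 + 9 + 9 = 40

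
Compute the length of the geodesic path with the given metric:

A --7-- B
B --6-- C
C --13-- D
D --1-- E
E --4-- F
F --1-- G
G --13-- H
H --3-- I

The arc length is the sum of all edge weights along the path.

Arc length = 7 + 6 + 13 + 1 + 4 + 1 + 13 + 3 = 48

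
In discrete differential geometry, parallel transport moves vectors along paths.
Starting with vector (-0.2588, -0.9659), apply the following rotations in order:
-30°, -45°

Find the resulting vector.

Total rotation: (-30°) + (-45°) = -75°. Final vector: (-1, 0)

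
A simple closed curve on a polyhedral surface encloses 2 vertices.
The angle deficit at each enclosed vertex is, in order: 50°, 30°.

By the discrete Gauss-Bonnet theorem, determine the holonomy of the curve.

Holonomy = total enclosed curvature = 50° + 30° = 80°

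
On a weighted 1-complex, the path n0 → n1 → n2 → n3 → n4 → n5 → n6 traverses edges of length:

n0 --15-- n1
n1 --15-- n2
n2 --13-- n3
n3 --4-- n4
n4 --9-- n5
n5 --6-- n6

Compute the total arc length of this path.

Arc length = 15 + 15 + 13 + 4 + 9 + 6 = 62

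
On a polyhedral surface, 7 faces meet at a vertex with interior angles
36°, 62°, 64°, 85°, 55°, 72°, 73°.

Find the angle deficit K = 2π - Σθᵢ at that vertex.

Sum of angles = 447°. K = 360° - 447° = -87° = -29π/60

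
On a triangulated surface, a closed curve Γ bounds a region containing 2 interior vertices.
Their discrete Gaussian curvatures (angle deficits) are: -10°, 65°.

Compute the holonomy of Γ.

Holonomy = total enclosed curvature = (-10°) + 65° = 55°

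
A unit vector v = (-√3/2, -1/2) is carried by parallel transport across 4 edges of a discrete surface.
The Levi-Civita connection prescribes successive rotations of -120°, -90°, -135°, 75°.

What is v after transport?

Total rotation: (-120°) + (-90°) + (-135°) + 75° = -270° ≡ 90° (mod 360°). Final vector: (0.5000, -0.8660)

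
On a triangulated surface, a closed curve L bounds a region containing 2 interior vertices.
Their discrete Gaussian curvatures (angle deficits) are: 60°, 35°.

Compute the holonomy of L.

Holonomy = total enclosed curvature = 60° + 35° = 95°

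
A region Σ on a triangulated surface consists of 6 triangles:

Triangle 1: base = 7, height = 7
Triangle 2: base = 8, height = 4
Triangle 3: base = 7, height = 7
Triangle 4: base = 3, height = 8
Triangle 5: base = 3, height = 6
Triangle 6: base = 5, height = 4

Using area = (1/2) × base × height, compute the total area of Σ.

(1/2)×7×7 + (1/2)×8×4 + (1/2)×7×7 + (1/2)×3×8 + (1/2)×3×6 + (1/2)×5×4 = 96.0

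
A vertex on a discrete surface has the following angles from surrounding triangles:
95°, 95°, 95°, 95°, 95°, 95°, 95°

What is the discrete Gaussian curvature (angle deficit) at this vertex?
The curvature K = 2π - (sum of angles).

Sum of angles = 665°. K = 360° - 665° = -305° = -61π/36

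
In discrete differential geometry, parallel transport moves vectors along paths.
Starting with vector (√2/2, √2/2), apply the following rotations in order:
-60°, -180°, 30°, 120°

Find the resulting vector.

Total rotation: (-60°) + (-180°) + 30° + 120° = -90°. Final vector: (0.7071, -0.7071)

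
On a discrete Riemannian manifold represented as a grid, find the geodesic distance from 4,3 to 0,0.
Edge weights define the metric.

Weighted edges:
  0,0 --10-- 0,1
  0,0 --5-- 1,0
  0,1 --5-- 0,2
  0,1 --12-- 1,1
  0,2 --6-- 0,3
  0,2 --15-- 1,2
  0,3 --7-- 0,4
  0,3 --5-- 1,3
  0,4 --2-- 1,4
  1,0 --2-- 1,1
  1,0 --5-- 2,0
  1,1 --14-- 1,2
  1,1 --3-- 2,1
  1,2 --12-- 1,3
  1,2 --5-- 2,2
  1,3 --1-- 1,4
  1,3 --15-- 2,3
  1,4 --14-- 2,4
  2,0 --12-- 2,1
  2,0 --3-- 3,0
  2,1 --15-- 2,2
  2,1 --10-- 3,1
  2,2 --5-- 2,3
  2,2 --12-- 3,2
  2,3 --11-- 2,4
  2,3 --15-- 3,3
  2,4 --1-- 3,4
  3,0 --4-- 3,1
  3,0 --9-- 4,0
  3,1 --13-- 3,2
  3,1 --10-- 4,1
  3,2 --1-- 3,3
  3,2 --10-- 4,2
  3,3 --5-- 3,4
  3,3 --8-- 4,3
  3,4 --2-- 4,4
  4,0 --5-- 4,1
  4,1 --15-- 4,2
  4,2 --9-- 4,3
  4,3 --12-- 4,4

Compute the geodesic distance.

Shortest path: 4,3 → 3,3 → 3,2 → 3,1 → 3,0 → 2,0 → 1,0 → 0,0, total weight = 39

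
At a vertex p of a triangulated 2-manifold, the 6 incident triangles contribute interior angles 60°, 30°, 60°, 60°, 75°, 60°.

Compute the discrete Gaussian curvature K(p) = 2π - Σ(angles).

Sum of angles = 345°. K = 360° - 345° = 15°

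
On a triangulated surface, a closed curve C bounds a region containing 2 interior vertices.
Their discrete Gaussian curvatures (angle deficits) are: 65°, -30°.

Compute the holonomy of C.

Holonomy = total enclosed curvature = 65° + (-30°) = 35°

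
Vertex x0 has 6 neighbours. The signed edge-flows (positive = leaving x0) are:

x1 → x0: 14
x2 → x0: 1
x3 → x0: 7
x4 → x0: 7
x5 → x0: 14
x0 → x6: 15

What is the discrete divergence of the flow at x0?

Divergence = sum of outgoing flows = (-14) + (-1) + (-7) + (-7) + (-14) + 15 = -28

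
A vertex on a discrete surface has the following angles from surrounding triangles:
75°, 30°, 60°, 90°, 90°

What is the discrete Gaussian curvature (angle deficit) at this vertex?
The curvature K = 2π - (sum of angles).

Sum of angles = 345°. K = 360° - 345° = 15° = π/12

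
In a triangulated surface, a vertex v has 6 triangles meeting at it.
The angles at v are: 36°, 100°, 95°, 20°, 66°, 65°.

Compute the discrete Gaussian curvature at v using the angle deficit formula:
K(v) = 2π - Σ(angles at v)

Sum of angles = 382°. K = 360° - 382° = -22° = -11π/90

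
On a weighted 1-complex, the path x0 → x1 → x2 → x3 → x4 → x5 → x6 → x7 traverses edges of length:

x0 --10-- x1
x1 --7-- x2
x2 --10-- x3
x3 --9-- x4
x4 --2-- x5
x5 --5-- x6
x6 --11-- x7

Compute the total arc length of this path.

Arc length = 10 + 7 + 10 + 9 + 2 + 5 + 11 = 54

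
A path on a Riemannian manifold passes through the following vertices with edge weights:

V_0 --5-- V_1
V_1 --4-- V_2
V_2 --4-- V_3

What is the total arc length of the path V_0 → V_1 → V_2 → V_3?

Arc length = 5 + 4 + 4 = 13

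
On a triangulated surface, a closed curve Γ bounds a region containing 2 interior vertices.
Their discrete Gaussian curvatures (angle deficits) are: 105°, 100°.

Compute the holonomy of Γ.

Holonomy = total enclosed curvature = 105° + 100° = 205°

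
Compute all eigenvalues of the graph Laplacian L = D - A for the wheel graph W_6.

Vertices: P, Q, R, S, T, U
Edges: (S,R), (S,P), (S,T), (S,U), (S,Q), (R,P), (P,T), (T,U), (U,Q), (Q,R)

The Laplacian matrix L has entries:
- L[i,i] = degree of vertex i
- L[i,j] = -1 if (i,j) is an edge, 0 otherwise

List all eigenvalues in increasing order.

The wheel W_6 is the join K_1 ∨ C_5 (a hub joined to every vertex of a cycle of length 5). For a join G ∨ H (G on p vertices, H on q vertices) the Laplacian spectrum is 0, p+q, the eigenvalues of L(G) other than one 0 each shifted by +q, and the eigenvalues of L(H) other than one 0 each shifted by +p. With G = K_1 (p = 1, nothing left after dropping its 0) and H = C_5 (q = 5, eigenvalues 2 − 2cos(2πk/5), k = 0, …, 4; drop k = 0), the spectrum of W_6 is 0, 6, and 1 + (2 − 2cos(2πk/5)) = 3 − 2cos(2πk/5) for k = 1, …, 4:
k=1: 3 − 2cos(2π/5) = 2.382; k=2: 3 − 2cos(4π/5) = 4.618; k=3: 3 − 2cos(6π/5) = 4.618; k=4: 3 − 2cos(8π/5) = 2.382.
Laplacian eigenvalues (increasing order): [0.0, 2.382, 2.382, 4.618, 4.618, 6.0]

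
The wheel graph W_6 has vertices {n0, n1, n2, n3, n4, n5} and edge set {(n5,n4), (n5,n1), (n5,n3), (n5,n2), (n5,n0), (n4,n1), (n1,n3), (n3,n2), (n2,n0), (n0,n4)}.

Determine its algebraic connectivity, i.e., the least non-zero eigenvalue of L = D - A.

The wheel W_6 is the join K_1 ∨ C_5 (a hub joined to every vertex of a cycle of length 5). For a join G ∨ H (G on p vertices, H on q vertices) the Laplacian spectrum is 0, p+q, the eigenvalues of L(G) other than one 0 each shifted by +q, and the eigenvalues of L(H) other than one 0 each shifted by +p. With G = K_1 (p = 1, nothing left after dropping its 0) and H = C_5 (q = 5, eigenvalues 2 − 2cos(2πk/5), k = 0, …, 4; drop k = 0), the spectrum of W_6 is 0, 6, and 1 + (2 − 2cos(2πk/5)) = 3 − 2cos(2πk/5) for k = 1, …, 4:
k=1: 3 − 2cos(2π/5) = 2.382; k=2: 3 − 2cos(4π/5) = 4.618; k=3: 3 − 2cos(6π/5) = 4.618; k=4: 3 − 2cos(8π/5) = 2.382.
Laplacian eigenvalues: [0.0, 2.382, 2.382, 4.618, 4.618, 6.0]. Algebraic connectivity (smallest non-zero eigenvalue) = 2.382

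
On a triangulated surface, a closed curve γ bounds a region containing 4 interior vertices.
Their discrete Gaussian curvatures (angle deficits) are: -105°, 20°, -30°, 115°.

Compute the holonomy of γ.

Holonomy = total enclosed curvature = (-105°) + 20° + (-30°) + 115° = 0°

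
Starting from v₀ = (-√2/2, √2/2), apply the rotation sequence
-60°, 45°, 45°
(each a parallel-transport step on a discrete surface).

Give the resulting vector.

Total rotation: (-60°) + 45° + 45° = 30°. Final vector: (-0.9659, 0.2588)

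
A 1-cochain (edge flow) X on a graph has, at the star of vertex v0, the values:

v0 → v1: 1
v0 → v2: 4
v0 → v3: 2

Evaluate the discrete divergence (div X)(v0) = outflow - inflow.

Divergence = sum of outgoing flows = 1 + 4 + 2 = 7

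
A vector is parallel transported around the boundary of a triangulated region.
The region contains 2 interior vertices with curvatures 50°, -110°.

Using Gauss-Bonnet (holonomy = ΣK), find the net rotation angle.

Holonomy = total enclosed curvature = 50° + (-110°) = -60°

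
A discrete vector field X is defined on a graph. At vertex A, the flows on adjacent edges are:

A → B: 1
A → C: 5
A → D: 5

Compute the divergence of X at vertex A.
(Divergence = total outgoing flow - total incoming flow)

Divergence = sum of outgoing flows = 1 + 5 + 5 = 11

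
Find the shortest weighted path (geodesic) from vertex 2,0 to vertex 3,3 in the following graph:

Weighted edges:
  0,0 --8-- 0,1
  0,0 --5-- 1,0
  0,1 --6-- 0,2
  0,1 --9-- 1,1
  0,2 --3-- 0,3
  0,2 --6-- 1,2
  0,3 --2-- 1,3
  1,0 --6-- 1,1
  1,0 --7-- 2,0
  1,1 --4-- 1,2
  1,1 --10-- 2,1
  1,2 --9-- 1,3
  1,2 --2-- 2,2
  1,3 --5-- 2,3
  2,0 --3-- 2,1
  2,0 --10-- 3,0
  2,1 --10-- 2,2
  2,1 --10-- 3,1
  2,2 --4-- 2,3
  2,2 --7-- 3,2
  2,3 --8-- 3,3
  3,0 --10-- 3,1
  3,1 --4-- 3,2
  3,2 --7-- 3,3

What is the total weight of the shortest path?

Shortest path: 2,0 → 2,1 → 3,1 → 3,2 → 3,3, total weight = 24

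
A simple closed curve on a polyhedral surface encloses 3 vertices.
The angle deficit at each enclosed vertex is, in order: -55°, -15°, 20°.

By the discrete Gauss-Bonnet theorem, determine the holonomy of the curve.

Holonomy = total enclosed curvature = (-55°) + (-15°) + 20° = -50°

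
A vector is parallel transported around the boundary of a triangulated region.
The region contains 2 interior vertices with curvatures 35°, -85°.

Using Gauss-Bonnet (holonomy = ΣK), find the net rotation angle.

Holonomy = total enclosed curvature = 35° + (-85°) = -50°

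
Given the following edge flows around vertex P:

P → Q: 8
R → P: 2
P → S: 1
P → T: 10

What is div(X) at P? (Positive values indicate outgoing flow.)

Divergence = sum of outgoing flows = 8 + (-2) + 1 + 10 = 17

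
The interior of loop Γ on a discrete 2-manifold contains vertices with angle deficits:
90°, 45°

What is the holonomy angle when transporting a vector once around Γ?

Holonomy = total enclosed curvature = 90° + 45° = 135°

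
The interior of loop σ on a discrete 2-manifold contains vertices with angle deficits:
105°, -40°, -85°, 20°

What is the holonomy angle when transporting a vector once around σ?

Holonomy = total enclosed curvature = 105° + (-40°) + (-85°) + 20° = 0°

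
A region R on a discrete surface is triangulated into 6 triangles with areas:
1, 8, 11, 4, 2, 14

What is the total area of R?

1 + 8 + 11 + 4 + 2 + 14 = 40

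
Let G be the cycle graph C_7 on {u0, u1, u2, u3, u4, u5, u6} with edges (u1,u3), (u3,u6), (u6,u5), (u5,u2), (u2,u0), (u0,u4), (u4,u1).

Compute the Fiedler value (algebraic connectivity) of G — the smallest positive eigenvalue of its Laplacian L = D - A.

The cycle graph C_n has Laplacian eigenvalues λ_k = 2 − 2cos(2πk/n), k = 0, 1, …, n−1. Here n = 7:
k=0: 2 − 2cos(0) = 0.0; k=1: 2 − 2cos(2π/7) = 0.753; k=2: 2 − 2cos(4π/7) = 2.445; k=3: 2 − 2cos(6π/7) = 3.8019; k=4: 2 − 2cos(8π/7) = 3.8019; k=5: 2 − 2cos(10π/7) = 2.445; k=6: 2 − 2cos(12π/7) = 0.753.
Laplacian eigenvalues: [0.0, 0.753, 0.753, 2.445, 2.445, 3.8019, 3.8019]. Algebraic connectivity (smallest non-zero eigenvalue) = 0.753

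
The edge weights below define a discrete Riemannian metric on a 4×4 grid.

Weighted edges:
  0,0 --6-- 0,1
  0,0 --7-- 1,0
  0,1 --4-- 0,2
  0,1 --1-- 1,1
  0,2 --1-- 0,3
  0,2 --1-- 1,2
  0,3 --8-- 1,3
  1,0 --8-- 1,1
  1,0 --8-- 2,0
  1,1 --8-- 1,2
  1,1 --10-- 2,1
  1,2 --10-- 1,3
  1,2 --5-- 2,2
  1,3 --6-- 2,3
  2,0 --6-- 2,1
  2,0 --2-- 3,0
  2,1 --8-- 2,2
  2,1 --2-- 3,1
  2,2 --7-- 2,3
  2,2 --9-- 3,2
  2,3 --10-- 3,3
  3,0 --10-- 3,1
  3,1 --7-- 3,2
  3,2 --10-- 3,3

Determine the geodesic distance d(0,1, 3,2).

Shortest path: 0,1 → 0,2 → 1,2 → 2,2 → 3,2, total weight = 19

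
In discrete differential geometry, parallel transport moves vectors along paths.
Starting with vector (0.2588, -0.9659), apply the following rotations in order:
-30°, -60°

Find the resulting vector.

Total rotation: (-30°) + (-60°) = -90°. Final vector: (-0.9659, -0.2588)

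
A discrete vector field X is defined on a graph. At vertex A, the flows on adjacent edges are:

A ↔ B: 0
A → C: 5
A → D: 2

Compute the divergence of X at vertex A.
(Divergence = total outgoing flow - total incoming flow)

Divergence = sum of outgoing flows = 0 + 5 + 2 = 7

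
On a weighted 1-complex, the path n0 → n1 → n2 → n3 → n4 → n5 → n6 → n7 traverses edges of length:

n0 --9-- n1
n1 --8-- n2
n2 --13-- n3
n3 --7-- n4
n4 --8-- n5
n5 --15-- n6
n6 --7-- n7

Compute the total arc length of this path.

Arc length = 9 + 8 + 13 + 7 + 8 + 15 + 7 = 67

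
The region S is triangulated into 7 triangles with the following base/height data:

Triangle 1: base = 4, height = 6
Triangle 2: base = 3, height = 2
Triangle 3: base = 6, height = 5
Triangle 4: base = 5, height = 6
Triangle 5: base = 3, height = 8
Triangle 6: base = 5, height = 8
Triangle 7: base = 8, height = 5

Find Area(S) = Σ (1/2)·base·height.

(1/2)×4×6 + (1/2)×3×2 + (1/2)×6×5 + (1/2)×5×6 + (1/2)×3×8 + (1/2)×5×8 + (1/2)×8×5 = 97.0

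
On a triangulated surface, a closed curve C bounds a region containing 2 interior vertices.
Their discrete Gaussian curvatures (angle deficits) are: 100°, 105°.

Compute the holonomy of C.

Holonomy = total enclosed curvature = 100° + 105° = 205°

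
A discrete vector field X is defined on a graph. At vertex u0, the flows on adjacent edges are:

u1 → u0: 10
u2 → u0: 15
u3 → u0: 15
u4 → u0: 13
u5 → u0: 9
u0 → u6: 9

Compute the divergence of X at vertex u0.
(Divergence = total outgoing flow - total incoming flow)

Divergence = sum of outgoing flows = (-10) + (-15) + (-15) + (-13) + (-9) + 9 = -53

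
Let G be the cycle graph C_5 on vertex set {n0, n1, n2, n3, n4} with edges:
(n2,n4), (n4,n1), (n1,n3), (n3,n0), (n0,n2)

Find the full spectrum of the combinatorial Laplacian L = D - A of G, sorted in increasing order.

The cycle graph C_n has Laplacian eigenvalues λ_k = 2 − 2cos(2πk/n), k = 0, 1, …, n−1. Here n = 5:
k=0: 2 − 2cos(0) = 0.0; k=1: 2 − 2cos(2π/5) = 1.382; k=2: 2 − 2cos(4π/5) = 3.618; k=3: 2 − 2cos(6π/5) = 3.618; k=4: 2 − 2cos(8π/5) = 1.382.
Laplacian eigenvalues (increasing order): [0.0, 1.382, 1.382, 3.618, 3.618]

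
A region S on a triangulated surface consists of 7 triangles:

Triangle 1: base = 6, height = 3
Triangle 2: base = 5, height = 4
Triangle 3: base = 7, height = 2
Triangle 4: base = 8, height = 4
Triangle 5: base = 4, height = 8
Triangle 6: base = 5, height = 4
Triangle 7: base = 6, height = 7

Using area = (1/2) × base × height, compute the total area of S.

(1/2)×6×3 + (1/2)×5×4 + (1/2)×7×2 + (1/2)×8×4 + (1/2)×4×8 + (1/2)×5×4 + (1/2)×6×7 = 89.0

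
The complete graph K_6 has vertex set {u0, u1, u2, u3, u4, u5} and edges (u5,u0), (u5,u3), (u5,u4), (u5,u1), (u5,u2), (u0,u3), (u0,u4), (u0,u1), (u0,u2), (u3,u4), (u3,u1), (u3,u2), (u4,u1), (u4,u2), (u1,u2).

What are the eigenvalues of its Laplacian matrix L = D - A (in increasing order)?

For the complete graph K_n, L = nI − J (J = all-ones matrix). J has eigenvalues n (once, eigenvector 𝟙) and 0 (multiplicity n−1), so L has eigenvalues 0 (once) and n (multiplicity n−1). Here n = 6: eigenvalue 0 once and 6 with multiplicity 5.
Laplacian eigenvalues (increasing order): [0.0, 6.0, 6.0, 6.0, 6.0, 6.0]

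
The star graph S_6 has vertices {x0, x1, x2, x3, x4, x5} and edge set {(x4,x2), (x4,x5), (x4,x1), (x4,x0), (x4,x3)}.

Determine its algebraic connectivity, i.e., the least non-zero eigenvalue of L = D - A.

The star S_6 is the complete bipartite graph K_{1,5} (one hub of degree 5, 5 leaves of degree 1). The Laplacian spectrum of K_{p,q} is 0, p (multiplicity q−1), q (multiplicity p−1), p+q. With p = 1, q = 5: 0 once, 1 with multiplicity 4, and 6 once. (Check: trace L = sum of degrees = 10 = 4·1 + 6.)
Laplacian eigenvalues: [0.0, 1.0, 1.0, 1.0, 1.0, 6.0]. Algebraic connectivity (smallest non-zero eigenvalue) = 1.0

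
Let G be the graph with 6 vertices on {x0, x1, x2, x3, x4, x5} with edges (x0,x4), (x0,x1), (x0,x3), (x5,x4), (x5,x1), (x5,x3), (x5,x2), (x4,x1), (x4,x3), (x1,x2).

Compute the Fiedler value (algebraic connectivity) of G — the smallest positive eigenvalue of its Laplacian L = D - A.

Degrees: deg(x0) = 3, deg(x1) = 4, deg(x2) = 2, deg(x3) = 3, deg(x4) = 4, deg(x5) = 4.
L = D − A with rows/columns ordered (x0, x1, x2, x3, x4, x5):
  [ 3, -1,  0, -1, -1,  0]
  [-1,  4, -1,  0, -1, -1]
  [ 0, -1,  2,  0,  0, -1]
  [-1,  0,  0,  3, -1, -1]
  [-1, -1,  0, -1,  4, -1]
  [ 0, -1, -1, -1, -1,  4]
Characteristic polynomial: det(λI − L) = λ(λ² − 7λ + 9)(λ² − 9λ + 19)(λ − 4).
Roots: λ = 0; (λ² − 7λ + 9) = 0 ⇒ λ = (7 ± √13)/2 ≈ 1.6972, 5.3028; (λ² − 9λ + 19) = 0 ⇒ λ = (9 ± √5)/2 ≈ 3.382, 5.618; (λ − 4) = 0 ⇒ λ = 4.
(Check: the roots sum (with multiplicity) to 20, matching trace L = Σdeg = 2·10 = 20.)
Laplacian eigenvalues: [0.0, 1.6972, 3.382, 4.0, 5.3028, 5.618]. Algebraic connectivity (smallest non-zero eigenvalue) = 1.6972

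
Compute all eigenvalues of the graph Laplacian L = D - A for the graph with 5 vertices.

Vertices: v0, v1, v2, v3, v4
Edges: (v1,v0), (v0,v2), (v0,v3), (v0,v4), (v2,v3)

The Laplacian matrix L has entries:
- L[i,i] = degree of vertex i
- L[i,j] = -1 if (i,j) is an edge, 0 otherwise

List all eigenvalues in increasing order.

Degrees: deg(v0) = 4, deg(v1) = 1, deg(v2) = 2, deg(v3) = 2, deg(v4) = 1.
L = D − A with rows/columns ordered (v0, v1, v2, v3, v4):
  [ 4, -1, -1, -1, -1]
  [-1,  1,  0,  0,  0]
  [-1,  0,  2, -1,  0]
  [-1,  0, -1,  2,  0]
  [-1,  0,  0,  0,  1]
Characteristic polynomial: det(λI − L) = λ(λ − 1)²(λ − 3)(λ − 5).
Roots: λ = 0; (λ − 1) = 0 ⇒ λ = 1 (multiplicity 2); (λ − 3) = 0 ⇒ λ = 3; (λ − 5) = 0 ⇒ λ = 5.
(Check: the roots sum (with multiplicity) to 10, matching trace L = Σdeg = 2·5 = 10.)
Laplacian eigenvalues (increasing order): [0.0, 1.0, 1.0, 3.0, 5.0]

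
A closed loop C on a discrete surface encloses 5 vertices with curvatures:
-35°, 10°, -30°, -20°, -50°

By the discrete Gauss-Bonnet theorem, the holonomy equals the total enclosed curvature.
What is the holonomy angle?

Holonomy = total enclosed curvature = (-35°) + 10° + (-30°) + (-20°) + (-50°) = -125°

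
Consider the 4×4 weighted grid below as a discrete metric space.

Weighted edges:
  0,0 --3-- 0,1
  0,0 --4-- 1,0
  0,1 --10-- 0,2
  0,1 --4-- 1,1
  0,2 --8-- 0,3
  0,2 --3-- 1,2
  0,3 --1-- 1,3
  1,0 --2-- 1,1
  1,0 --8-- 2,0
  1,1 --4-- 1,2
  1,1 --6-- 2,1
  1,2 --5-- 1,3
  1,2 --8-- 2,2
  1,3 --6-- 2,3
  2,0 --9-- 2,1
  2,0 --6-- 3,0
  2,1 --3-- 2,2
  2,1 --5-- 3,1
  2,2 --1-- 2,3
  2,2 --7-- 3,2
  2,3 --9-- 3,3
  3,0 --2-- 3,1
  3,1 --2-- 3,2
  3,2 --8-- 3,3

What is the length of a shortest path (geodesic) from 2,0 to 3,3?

Shortest path: 2,0 → 3,0 → 3,1 → 3,2 → 3,3, total weight = 18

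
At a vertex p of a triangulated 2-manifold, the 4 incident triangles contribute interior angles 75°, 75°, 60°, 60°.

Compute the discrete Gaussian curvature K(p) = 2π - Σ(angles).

Sum of angles = 270°. K = 360° - 270° = 90°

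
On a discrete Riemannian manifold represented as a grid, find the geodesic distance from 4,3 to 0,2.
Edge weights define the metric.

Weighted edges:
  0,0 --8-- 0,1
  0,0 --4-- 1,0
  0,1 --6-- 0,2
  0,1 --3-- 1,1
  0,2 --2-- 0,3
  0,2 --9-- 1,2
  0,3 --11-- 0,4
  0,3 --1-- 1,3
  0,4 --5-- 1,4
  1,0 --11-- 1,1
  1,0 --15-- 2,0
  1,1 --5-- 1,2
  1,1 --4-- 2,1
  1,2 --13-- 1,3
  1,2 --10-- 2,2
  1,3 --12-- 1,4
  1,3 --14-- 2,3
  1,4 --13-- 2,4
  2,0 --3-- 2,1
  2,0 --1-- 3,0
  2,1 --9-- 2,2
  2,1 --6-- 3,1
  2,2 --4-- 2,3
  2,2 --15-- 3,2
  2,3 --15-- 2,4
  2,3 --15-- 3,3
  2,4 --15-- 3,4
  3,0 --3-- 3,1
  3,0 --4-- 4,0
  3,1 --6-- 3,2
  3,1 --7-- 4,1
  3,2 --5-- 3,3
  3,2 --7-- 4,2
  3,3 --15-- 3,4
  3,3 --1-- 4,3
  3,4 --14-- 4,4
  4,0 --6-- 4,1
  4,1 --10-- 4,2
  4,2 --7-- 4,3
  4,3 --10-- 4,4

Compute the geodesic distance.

Shortest path: 4,3 → 3,3 → 3,2 → 3,1 → 2,1 → 1,1 → 0,1 → 0,2, total weight = 31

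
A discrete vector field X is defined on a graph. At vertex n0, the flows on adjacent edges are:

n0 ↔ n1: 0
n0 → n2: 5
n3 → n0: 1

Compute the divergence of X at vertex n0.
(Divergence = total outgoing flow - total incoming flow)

Divergence = sum of outgoing flows = 0 + 5 + (-1) = 4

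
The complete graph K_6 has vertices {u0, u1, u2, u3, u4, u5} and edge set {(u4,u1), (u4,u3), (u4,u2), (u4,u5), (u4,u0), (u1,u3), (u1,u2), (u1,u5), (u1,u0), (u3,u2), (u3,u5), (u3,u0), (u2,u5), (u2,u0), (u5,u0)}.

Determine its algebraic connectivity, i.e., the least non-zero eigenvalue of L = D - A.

For the complete graph K_n, L = nI − J (J = all-ones matrix). J has eigenvalues n (once, eigenvector 𝟙) and 0 (multiplicity n−1), so L has eigenvalues 0 (once) and n (multiplicity n−1). Here n = 6: eigenvalue 0 once and 6 with multiplicity 5.
Laplacian eigenvalues: [0.0, 6.0, 6.0, 6.0, 6.0, 6.0]. Algebraic connectivity (smallest non-zero eigenvalue) = 6.0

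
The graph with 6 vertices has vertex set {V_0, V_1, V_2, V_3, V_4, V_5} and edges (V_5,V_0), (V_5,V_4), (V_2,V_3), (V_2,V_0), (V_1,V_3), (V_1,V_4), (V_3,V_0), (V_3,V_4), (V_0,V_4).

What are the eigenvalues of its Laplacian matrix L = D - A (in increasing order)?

Degrees: deg(V_0) = 4, deg(V_1) = 2, deg(V_2) = 2, deg(V_3) = 4, deg(V_4) = 4, deg(V_5) = 2.
L = D − A with rows/columns ordered (V_0, V_1, V_2, V_3, V_4, V_5):
  [ 4,  0, -1, -1, -1, -1]
  [ 0,  2,  0, -1, -1,  0]
  [-1,  0,  2, -1,  0,  0]
  [-1, -1, -1,  4, -1,  0]
  [-1, -1,  0, -1,  4, -1]
  [-1,  0,  0,  0, -1,  2]
Characteristic polynomial: det(λI − L) = λ(λ² − 7λ + 9)²(λ − 4).
Roots: λ = 0; (λ² − 7λ + 9) = 0 ⇒ λ = (7 ± √13)/2 ≈ 1.6972, 5.3028 (multiplicity 2); (λ − 4) = 0 ⇒ λ = 4.
(Check: the roots sum (with multiplicity) to 18, matching trace L = Σdeg = 2·9 = 18.)
Laplacian eigenvalues (increasing order): [0.0, 1.6972, 1.6972, 4.0, 5.3028, 5.3028]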